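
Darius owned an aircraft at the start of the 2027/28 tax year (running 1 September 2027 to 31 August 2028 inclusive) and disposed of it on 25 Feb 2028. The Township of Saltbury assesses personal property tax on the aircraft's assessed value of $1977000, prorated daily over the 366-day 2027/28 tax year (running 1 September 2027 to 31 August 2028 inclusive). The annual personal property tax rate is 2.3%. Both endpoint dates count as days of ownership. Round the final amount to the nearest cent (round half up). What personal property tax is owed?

$22114.31

Days held (1 Sep 2027 – 25 Feb 2028): 178 out of 366
Tax = $1977000 × 2.3% × 178/366 = $22114.3115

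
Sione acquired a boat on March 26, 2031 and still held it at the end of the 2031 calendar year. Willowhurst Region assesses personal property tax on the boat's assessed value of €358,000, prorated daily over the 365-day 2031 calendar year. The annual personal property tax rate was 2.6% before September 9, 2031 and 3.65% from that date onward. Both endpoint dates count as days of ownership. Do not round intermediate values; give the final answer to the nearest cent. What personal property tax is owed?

€8,339.93

March 26 – September 8, 2031: 167 days at 2.6% → €358,000 × 2.6% × 167/365 = €4,258.7288
September 9 – December 31, 2031: 114 days at 3.65% → €358,000 × 3.65% × 114/365 = €4,081.2000
Total = €8,339.9288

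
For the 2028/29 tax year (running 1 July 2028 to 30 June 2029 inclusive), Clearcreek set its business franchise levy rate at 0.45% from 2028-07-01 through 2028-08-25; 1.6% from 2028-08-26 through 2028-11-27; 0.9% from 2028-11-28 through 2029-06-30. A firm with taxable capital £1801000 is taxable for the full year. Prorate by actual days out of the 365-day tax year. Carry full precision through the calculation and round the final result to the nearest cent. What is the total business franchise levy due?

2028-07-01 to 2028-08-25: 56 days at 0.45% → £1801000 × 0.45% × 56/365 = £1243.4301
2028-08-26 to 2028-11-27: 94 days at 1.6% → £1801000 × 1.6% × 94/365 = £7421.1068
2028-11-28 to 2029-06-30: 215 days at 0.9% → £1801000 × 0.9% × 215/365 = £9547.7671
Total = £18212.3041

£18212.30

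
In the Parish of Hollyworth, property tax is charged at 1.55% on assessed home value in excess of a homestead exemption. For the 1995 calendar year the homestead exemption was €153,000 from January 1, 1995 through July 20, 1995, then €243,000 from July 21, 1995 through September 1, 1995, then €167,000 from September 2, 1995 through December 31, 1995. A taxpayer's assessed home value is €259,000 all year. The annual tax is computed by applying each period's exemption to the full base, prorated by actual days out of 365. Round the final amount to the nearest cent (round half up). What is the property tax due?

January 1 – July 20, 1995: 201 days, exemption €153,000 → (€259,000 − €153,000) × 1.55% × 201/365 = €904.7753
July 21 – September 1, 1995: 43 days, exemption €243,000 → (€259,000 − €243,000) × 1.55% × 43/365 = €29.2164
September 2 – December 31, 1995: 121 days, exemption €167,000 → (€259,000 − €167,000) × 1.55% × 121/365 = €472.7288
Total = €1,406.7205

€1,406.72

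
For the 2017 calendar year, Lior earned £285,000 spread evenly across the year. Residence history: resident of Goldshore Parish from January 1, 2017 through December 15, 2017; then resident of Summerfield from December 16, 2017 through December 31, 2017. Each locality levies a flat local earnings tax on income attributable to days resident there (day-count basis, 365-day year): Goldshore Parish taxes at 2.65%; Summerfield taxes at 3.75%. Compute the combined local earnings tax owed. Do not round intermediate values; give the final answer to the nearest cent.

Goldshore Parish, January 1 – December 15, 2017: 349 days → £285,000 × 2.65% × 349/365 = £7,221.4315
Summerfield, December 16 – December 31, 2017: 16 days → £285,000 × 3.75% × 16/365 = £468.4932
Total = £7,689.9247

£7,689.92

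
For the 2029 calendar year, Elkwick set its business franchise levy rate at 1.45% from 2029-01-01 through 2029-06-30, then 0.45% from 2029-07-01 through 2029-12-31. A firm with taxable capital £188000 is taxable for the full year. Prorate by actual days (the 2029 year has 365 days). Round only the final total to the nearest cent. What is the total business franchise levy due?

2029-01-01 to 2029-06-30: 181 days at 1.45% → £188000 × 1.45% × 181/365 = £1351.7973
2029-07-01 to 2029-12-31: 184 days at 0.45% → £188000 × 0.45% × 184/365 = £426.4767
Total = £1778.2740

£1778.27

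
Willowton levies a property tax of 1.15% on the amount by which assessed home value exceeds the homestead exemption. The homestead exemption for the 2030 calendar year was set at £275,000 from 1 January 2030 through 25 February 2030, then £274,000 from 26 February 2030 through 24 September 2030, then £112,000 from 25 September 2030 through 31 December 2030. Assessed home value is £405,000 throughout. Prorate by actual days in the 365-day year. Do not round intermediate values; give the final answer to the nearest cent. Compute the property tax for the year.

£2,004.94

1 January – 25 February 2030: 56 days, exemption £275,000 → (£405,000 − £275,000) × 1.15% × 56/365 = £229.3699
26 February – 24 September 2030: 211 days, exemption £274,000 → (£405,000 − £274,000) × 1.15% × 211/365 = £870.8808
25 September – 31 December 2030: 98 days, exemption £112,000 → (£405,000 − £112,000) × 1.15% × 98/365 = £904.6877
Total = £2,004.9384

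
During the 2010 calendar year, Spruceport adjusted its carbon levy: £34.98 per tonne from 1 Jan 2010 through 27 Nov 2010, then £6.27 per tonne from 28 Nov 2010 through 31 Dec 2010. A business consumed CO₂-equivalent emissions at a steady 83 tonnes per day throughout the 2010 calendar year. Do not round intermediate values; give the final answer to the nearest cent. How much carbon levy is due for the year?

£978,699.48

1 Jan – 27 Nov 2010: 331 days × 83 tonnes/day = 27,473 tonnes at £34.98/tonne → £961,005.54
28 Nov – 31 Dec 2010: 34 days × 83 tonnes/day = 2,822 tonnes at £6.27/tonne → £17,693.94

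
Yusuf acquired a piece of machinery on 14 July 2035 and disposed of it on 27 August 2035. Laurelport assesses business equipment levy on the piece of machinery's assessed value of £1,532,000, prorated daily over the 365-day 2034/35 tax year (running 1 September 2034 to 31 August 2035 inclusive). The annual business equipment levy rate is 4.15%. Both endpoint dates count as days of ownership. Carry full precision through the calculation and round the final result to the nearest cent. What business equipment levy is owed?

£7,838.38

Days held (14 July – 27 August 2035): 45 out of 365
Tax = £1,532,000 × 4.15% × 45/365 = £7,838.3836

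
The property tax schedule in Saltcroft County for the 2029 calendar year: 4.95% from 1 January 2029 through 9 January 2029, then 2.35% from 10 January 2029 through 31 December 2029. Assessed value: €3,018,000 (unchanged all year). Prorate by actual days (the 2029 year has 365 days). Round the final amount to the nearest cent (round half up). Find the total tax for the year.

€72,857.83

1 January – 9 January 2029: 9 days at 4.95% → €3,018,000 × 4.95% × 9/365 = €3,683.6137
10 January – 31 December 2029: 356 days at 2.35% → €3,018,000 × 2.35% × 356/365 = €69,174.2137
Total = €72,857.8274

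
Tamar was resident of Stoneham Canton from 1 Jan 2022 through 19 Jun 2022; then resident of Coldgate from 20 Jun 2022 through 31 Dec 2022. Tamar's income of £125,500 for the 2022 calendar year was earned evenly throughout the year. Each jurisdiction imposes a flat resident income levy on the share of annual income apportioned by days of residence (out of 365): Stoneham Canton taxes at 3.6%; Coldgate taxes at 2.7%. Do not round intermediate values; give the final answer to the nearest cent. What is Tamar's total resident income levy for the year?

Stoneham Canton, 1 Jan – 19 Jun 2022: 170 days → £125,500 × 3.6% × 170/365 = £2,104.2740
Coldgate, 20 Jun – 31 Dec 2022: 195 days → £125,500 × 2.7% × 195/365 = £1,810.2945
Total = £3,914.5685

£3,914.57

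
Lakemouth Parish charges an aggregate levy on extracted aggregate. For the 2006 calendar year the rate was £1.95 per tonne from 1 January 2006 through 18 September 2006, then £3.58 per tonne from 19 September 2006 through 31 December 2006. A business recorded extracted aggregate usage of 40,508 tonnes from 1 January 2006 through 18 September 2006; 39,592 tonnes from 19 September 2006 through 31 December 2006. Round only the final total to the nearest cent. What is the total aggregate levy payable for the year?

1 January – 18 September 2006: 40,508 tonnes at £1.95/tonne → £78990.60
19 September – 31 December 2006: 39,592 tonnes at £3.58/tonne → £141739.36

£220729.96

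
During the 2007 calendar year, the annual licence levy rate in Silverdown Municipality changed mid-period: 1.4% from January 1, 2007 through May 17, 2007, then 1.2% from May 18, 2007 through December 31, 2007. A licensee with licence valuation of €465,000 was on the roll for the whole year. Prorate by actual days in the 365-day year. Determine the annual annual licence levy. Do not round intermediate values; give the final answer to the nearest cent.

€5,929.07

January 1 – May 17, 2007: 137 days at 1.4% → €465,000 × 1.4% × 137/365 = €2,443.4795
May 18 – December 31, 2007: 228 days at 1.2% → €465,000 × 1.2% × 228/365 = €3,485.5890
Total = €5,929.0685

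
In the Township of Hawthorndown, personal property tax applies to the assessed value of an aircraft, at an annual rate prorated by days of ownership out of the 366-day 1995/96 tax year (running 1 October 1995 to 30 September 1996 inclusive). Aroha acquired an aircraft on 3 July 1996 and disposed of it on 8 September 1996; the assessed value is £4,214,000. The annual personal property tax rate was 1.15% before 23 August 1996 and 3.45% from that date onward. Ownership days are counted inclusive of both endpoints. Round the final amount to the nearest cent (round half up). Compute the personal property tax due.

£13,505.52

3 July – 22 August 1996: 51 days at 1.15% → £4,214,000 × 1.15% × 51/366 = £6,752.7623
23 August – 8 September 1996: 17 days at 3.45% → £4,214,000 × 3.45% × 17/366 = £6,752.7623
Total = £13,505.5246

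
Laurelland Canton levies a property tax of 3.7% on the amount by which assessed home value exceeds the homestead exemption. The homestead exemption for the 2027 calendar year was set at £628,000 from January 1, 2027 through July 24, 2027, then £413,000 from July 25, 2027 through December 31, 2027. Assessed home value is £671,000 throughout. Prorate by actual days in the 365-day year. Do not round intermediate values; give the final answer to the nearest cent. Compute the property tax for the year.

January 1 – July 24, 2027: 205 days, exemption £628,000 → (£671,000 − £628,000) × 3.7% × 205/365 = £893.5753
July 25 – December 31, 2027: 160 days, exemption £413,000 → (£671,000 − £413,000) × 3.7% × 160/365 = £4,184.5479
Total = £5,078.1233

£5,078.12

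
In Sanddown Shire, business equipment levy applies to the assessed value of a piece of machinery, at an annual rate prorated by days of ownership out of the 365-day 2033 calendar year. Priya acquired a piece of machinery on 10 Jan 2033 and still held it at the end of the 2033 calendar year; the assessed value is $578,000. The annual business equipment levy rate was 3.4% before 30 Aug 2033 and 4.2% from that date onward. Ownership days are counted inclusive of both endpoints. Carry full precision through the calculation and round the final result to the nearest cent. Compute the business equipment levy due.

10 Jan – 29 Aug 2033: 232 days at 3.4% → $578,000 × 3.4% × 232/365 = $12,491.1342
30 Aug – 31 Dec 2033: 124 days at 4.2% → $578,000 × 4.2% × 124/365 = $8,247.1890
Total = $20,738.3233

$20,738.32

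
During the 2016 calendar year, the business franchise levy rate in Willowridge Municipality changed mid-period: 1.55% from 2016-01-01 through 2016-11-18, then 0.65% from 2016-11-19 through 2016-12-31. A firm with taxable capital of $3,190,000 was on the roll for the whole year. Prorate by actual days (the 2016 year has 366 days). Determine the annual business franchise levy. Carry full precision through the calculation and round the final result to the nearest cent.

$46,071.97

2016-01-01 to 2016-11-18: 323 days at 1.55% → $3,190,000 × 1.55% × 323/366 = $43,635.8880
2016-11-19 to 2016-12-31: 43 days at 0.65% → $3,190,000 × 0.65% × 43/366 = $2,436.0792
Total = $46,071.9672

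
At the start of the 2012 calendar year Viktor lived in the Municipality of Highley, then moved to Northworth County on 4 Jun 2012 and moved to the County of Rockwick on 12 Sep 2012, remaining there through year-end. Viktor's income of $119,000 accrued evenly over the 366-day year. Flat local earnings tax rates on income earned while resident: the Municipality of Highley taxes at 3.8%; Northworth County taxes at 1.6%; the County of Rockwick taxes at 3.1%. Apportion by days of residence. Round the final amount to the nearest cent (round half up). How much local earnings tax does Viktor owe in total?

The Municipality of Highley, 1 Jan – 3 Jun 2012: 155 days → $119,000 × 3.8% × 155/366 = $1,915.0546
Northworth County, 4 Jun – 11 Sep 2012: 100 days → $119,000 × 1.6% × 100/366 = $520.2186
The County of Rockwick, 12 Sep – 31 Dec 2012: 111 days → $119,000 × 3.1% × 111/366 = $1,118.7951
Total = $3,554.0683

$3,554.07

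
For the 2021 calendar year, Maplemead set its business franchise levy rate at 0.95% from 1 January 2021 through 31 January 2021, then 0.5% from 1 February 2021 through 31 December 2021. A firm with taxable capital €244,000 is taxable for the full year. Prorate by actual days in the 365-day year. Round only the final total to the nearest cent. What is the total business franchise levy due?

€1,313.25

1 January – 31 January 2021: 31 days at 0.95% → €244,000 × 0.95% × 31/365 = €196.8712
1 February – 31 December 2021: 334 days at 0.5% → €244,000 × 0.5% × 334/365 = €1,116.3836
Total = €1,313.2548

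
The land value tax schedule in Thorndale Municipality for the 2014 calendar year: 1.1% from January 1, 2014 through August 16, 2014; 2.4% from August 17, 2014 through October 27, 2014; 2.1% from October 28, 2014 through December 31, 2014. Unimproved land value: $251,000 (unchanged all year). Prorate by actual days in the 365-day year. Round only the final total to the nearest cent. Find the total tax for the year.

January 1 – August 16, 2014: 228 days at 1.1% → $251,000 × 1.1% × 228/365 = $1,724.6795
August 17 – October 27, 2014: 72 days at 2.4% → $251,000 × 2.4% × 72/365 = $1,188.2959
October 28 – December 31, 2014: 65 days at 2.1% → $251,000 × 2.1% × 65/365 = $938.6712
Total = $3,851.6466

$3,851.65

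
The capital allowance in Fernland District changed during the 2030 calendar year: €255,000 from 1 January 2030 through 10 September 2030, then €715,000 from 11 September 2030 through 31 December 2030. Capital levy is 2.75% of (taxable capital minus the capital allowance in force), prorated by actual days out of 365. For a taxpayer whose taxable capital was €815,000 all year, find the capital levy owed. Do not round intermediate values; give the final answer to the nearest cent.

1 January – 10 September 2030: 253 days, exemption €255,000 → (€815,000 − €255,000) × 2.75% × 253/365 = €10,674.5205
11 September – 31 December 2030: 112 days, exemption €715,000 → (€815,000 − €715,000) × 2.75% × 112/365 = €843.8356
Total = €11,518.3562

€11,518.36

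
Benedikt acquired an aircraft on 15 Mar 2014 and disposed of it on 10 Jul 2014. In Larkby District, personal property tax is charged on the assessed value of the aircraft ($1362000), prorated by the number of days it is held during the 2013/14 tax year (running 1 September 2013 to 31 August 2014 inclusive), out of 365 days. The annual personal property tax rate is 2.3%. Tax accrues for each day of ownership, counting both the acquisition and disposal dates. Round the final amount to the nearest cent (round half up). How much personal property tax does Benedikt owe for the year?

Days held (15 Mar – 10 Jul 2014): 118 out of 365
Tax = $1362000 × 2.3% × 118/365 = $10127.3096

$10127.31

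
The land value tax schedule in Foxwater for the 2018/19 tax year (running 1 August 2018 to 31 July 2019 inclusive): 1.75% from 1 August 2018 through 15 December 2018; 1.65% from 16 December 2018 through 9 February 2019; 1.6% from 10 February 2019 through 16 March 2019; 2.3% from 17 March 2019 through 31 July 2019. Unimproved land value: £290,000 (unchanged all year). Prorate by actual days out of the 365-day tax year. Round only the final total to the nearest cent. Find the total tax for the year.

1 August – 15 December 2018: 137 days at 1.75% → £290,000 × 1.75% × 137/365 = £1,904.8630
16 December 2018 – 9 February 2019: 56 days at 1.65% → £290,000 × 1.65% × 56/365 = £734.1370
10 February – 16 March 2019: 35 days at 1.6% → £290,000 × 1.6% × 35/365 = £444.9315
17 March – 31 July 2019: 137 days at 2.3% → £290,000 × 2.3% × 137/365 = £2,503.5342
Total = £5,587.4658

£5,587.47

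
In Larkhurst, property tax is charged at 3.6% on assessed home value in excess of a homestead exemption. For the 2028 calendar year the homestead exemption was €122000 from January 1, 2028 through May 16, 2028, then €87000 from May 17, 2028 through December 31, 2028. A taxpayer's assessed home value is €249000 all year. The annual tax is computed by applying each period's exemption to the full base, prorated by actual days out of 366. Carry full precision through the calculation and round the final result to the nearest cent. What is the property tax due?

€5360.36

January 1 – May 16, 2028: 137 days, exemption €122000 → (€249000 − €122000) × 3.6% × 137/366 = €1711.3770
May 17 – December 31, 2028: 229 days, exemption €87000 → (€249000 − €87000) × 3.6% × 229/366 = €3648.9836
Total = €5360.3607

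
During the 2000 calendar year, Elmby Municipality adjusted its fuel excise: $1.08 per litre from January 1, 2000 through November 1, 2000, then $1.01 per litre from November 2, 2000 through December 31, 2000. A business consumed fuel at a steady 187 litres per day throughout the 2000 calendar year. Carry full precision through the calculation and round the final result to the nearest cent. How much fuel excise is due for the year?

$73131.96

January 1 – November 1, 2000: 306 days × 187 litres/day = 57,222 litres at $1.08/litre → $61799.76
November 2 – December 31, 2000: 60 days × 187 litres/day = 11,220 litres at $1.01/litre → $11332.20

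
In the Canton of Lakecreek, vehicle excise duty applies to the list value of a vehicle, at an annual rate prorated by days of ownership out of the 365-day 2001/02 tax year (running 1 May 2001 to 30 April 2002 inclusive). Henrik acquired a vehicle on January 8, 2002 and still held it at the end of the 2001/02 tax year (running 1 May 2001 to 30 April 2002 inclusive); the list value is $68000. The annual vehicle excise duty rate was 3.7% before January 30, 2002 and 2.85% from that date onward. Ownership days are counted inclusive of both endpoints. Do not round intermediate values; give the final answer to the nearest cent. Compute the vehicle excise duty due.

January 8 – January 29, 2002: 22 days at 3.7% → $68000 × 3.7% × 22/365 = $151.6493
January 30 – April 30, 2002: 91 days at 2.85% → $68000 × 2.85% × 91/365 = $483.1726
Total = $634.8219

$634.82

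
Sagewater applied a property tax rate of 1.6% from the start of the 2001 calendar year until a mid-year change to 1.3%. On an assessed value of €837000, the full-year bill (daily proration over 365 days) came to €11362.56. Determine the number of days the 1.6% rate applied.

70 days

Let d = days at the first rate; then 365 − d days at the second rate.
€837000 × [1.6%·d + 1.3%·(365−d)] / 365 = €11362.56
Solving gives d = 70, so the new rate took effect on 12 March 2001.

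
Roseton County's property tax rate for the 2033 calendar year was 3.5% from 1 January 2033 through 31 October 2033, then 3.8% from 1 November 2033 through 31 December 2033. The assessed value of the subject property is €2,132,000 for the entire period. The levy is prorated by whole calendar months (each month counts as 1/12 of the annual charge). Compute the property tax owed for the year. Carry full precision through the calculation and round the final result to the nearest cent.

1 January – 31 October 2033: 10 months at 3.5% → €2,132,000 × 3.5% × 10/12 = €62,183.3333
1 November – 31 December 2033: 2 months at 3.8% → €2,132,000 × 3.8% × 2/12 = €13,502.6667
Total = €75,686.0000

€75,686.00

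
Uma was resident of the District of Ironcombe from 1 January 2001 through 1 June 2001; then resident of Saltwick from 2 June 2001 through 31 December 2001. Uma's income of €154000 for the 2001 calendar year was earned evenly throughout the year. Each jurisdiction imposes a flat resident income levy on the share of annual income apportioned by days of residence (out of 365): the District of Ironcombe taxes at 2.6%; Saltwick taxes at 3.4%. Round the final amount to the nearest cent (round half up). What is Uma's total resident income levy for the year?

€4722.95

The District of Ironcombe, 1 January – 1 June 2001: 152 days → €154000 × 2.6% × 152/365 = €1667.4192
Saltwick, 2 June – 31 December 2001: 213 days → €154000 × 3.4% × 213/365 = €3055.5288
Total = €4722.9479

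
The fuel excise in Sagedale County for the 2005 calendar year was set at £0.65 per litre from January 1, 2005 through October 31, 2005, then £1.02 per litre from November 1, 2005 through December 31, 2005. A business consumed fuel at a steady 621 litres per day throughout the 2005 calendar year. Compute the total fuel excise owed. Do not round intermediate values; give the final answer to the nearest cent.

January 1 – October 31, 2005: 304 days × 621 litres/day = 188,784 litres at £0.65/litre → £122709.60
November 1 – December 31, 2005: 61 days × 621 litres/day = 37,881 litres at £1.02/litre → £38638.62

£161348.22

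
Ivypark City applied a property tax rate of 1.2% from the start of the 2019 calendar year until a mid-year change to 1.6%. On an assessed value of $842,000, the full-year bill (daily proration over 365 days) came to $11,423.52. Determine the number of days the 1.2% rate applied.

222 days

Let d = days at the first rate; then 365 − d days at the second rate.
$842,000 × [1.2%·d + 1.6%·(365−d)] / 365 = $11,423.52
Solving gives d = 222, so the new rate took effect on 11 Aug 2019.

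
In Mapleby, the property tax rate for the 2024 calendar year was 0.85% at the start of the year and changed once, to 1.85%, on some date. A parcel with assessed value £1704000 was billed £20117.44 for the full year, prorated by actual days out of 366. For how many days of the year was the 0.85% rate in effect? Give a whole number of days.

Let d = days at the first rate; then 366 − d days at the second rate.
£1704000 × [0.85%·d + 1.85%·(366−d)] / 366 = £20117.44
Solving gives d = 245, so the new rate took effect on 2 Sep 2024.

245 days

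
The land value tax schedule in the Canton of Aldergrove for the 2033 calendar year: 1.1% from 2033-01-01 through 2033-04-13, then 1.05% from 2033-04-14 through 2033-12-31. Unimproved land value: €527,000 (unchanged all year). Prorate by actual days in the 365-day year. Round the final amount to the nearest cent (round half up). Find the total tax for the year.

2033-01-01 to 2033-04-13: 103 days at 1.1% → €527,000 × 1.1% × 103/365 = €1,635.8658
2033-04-14 to 2033-12-31: 262 days at 1.05% → €527,000 × 1.05% × 262/365 = €3,971.9918
Total = €5,607.8575

€5,607.86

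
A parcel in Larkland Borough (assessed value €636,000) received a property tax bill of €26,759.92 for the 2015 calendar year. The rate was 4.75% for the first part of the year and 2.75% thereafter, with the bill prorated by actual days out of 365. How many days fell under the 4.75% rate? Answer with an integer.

Let d = days at the first rate; then 365 − d days at the second rate.
€636,000 × [4.75%·d + 2.75%·(365−d)] / 365 = €26,759.92
Solving gives d = 266, so the new rate took effect on 24 Sep 2015.

266 days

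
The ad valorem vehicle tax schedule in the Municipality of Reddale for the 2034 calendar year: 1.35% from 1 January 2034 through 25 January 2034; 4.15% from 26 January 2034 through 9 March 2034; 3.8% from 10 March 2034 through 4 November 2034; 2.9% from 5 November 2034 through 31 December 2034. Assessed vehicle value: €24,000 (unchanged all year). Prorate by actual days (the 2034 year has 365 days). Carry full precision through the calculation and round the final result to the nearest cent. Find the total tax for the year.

€847.89

1 January – 25 January 2034: 25 days at 1.35% → €24,000 × 1.35% × 25/365 = €22.1918
26 January – 9 March 2034: 43 days at 4.15% → €24,000 × 4.15% × 43/365 = €117.3370
10 March – 4 November 2034: 240 days at 3.8% → €24,000 × 3.8% × 240/365 = €599.6712
5 November – 31 December 2034: 57 days at 2.9% → €24,000 × 2.9% × 57/365 = €108.6904
Total = €847.8904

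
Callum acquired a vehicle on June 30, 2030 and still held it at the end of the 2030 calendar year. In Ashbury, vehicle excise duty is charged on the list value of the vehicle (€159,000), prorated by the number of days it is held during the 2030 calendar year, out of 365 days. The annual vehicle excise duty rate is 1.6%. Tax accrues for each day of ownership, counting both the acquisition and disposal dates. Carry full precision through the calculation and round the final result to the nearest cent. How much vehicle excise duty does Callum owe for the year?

€1,289.42

Days held (June 30 – December 31, 2030): 185 out of 365
Tax = €159,000 × 1.6% × 185/365 = €1,289.4247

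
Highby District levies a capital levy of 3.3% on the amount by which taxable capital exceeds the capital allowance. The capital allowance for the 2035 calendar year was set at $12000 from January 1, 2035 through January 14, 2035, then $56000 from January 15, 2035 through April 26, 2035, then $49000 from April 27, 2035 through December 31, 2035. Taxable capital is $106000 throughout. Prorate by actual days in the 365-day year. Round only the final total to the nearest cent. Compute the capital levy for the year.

$1863.28

January 1 – January 14, 2035: 14 days, exemption $12000 → ($106000 − $12000) × 3.3% × 14/365 = $118.9808
January 15 – April 26, 2035: 102 days, exemption $56000 → ($106000 − $56000) × 3.3% × 102/365 = $461.0959
April 27 – December 31, 2035: 249 days, exemption $49000 → ($106000 − $49000) × 3.3% × 249/365 = $1283.2027
Total = $1863.2795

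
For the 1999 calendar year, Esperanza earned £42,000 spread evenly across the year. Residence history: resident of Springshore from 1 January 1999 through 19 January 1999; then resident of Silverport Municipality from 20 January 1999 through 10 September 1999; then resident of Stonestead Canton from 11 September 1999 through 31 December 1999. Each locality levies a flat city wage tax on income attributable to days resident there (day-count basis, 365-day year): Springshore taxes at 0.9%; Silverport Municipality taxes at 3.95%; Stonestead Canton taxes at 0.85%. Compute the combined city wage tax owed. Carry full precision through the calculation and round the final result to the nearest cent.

Springshore, 1 January – 19 January 1999: 19 days → £42,000 × 0.9% × 19/365 = £19.6767
Silverport Municipality, 20 January – 10 September 1999: 234 days → £42,000 × 3.95% × 234/365 = £1,063.5781
Stonestead Canton, 11 September – 31 December 1999: 112 days → £42,000 × 0.85% × 112/365 = £109.5452
Total = £1,192.8000

£1,192.80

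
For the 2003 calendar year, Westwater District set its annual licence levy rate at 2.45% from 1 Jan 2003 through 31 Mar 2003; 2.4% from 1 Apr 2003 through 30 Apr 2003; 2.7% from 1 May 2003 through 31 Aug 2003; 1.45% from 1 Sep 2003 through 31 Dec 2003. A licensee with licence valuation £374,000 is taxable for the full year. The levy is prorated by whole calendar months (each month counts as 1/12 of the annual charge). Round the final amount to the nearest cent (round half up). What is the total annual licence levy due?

1 Jan – 31 Mar 2003: 3 months at 2.45% → £374,000 × 2.45% × 3/12 = £2,290.7500
1 Apr – 30 Apr 2003: 1 month at 2.4% → £374,000 × 2.4% × 1/12 = £748.0000
1 May – 31 Aug 2003: 4 months at 2.7% → £374,000 × 2.7% × 4/12 = £3,366.0000
1 Sep – 31 Dec 2003: 4 months at 1.45% → £374,000 × 1.45% × 4/12 = £1,807.6667
Total = £8,212.4167

£8,212.42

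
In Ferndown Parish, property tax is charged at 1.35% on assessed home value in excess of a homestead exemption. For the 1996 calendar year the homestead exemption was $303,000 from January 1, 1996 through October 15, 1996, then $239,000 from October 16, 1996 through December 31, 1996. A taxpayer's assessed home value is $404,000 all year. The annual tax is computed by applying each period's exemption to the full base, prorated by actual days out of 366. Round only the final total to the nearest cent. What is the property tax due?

January 1 – October 15, 1996: 289 days, exemption $303,000 → ($404,000 − $303,000) × 1.35% × 289/366 = $1,076.6434
October 16 – December 31, 1996: 77 days, exemption $239,000 → ($404,000 − $239,000) × 1.35% × 77/366 = $468.6270
Total = $1,545.2705

$1,545.27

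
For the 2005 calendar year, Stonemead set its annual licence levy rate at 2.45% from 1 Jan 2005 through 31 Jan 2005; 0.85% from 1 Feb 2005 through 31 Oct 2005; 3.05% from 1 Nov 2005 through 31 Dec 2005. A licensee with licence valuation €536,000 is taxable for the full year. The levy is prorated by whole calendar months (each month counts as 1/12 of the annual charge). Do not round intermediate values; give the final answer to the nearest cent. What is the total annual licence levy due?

1 Jan – 31 Jan 2005: 1 month at 2.45% → €536,000 × 2.45% × 1/12 = €1,094.3333
1 Feb – 31 Oct 2005: 9 months at 0.85% → €536,000 × 0.85% × 9/12 = €3,417.0000
1 Nov – 31 Dec 2005: 2 months at 3.05% → €536,000 × 3.05% × 2/12 = €2,724.6667
Total = €7,236.0000

€7,236.00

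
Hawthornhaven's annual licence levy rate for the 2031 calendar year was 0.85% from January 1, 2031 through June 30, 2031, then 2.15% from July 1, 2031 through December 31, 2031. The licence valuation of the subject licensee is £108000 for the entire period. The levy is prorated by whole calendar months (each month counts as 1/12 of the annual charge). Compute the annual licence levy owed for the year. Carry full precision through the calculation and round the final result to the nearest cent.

£1620.00

January 1 – June 30, 2031: 6 months at 0.85% → £108000 × 0.85% × 6/12 = £459.0000
July 1 – December 31, 2031: 6 months at 2.15% → £108000 × 2.15% × 6/12 = £1161.0000
Total = £1620.0000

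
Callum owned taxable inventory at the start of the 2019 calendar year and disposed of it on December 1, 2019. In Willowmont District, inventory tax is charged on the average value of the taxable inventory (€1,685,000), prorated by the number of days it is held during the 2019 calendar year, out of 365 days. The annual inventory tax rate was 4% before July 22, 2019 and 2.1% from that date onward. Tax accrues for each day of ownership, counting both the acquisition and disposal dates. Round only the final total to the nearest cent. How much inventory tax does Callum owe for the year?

€50,194.53

January 1 – July 21, 2019: 202 days at 4% → €1,685,000 × 4% × 202/365 = €37,300.8219
July 22 – December 1, 2019: 133 days at 2.1% → €1,685,000 × 2.1% × 133/365 = €12,893.7123
Total = €50,194.5342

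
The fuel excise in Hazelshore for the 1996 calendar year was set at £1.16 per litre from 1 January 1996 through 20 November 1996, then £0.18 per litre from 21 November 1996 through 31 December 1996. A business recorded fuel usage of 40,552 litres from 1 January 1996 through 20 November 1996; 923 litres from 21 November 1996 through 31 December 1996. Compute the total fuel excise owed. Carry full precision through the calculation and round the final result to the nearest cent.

1 January – 20 November 1996: 40,552 litres at £1.16/litre → £47040.32
21 November – 31 December 1996: 923 litres at £0.18/litre → £166.14

£47206.46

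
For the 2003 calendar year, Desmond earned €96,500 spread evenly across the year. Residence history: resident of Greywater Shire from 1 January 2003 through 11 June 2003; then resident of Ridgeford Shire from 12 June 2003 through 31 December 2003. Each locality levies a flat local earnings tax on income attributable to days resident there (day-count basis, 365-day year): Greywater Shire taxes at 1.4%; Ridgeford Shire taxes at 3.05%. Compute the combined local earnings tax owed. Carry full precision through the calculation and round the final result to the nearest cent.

Greywater Shire, 1 January – 11 June 2003: 162 days → €96,500 × 1.4% × 162/365 = €599.6219
Ridgeford Shire, 12 June – 31 December 2003: 203 days → €96,500 × 3.05% × 203/365 = €1,636.9308
Total = €2,236.5527

€2,236.55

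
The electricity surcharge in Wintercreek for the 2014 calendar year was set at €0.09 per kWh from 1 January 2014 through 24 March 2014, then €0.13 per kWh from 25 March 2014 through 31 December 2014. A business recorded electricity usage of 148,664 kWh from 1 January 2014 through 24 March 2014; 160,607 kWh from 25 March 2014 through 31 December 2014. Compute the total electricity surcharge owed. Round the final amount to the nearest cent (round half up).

€34,258.67

1 January – 24 March 2014: 148,664 kWh at €0.09/kWh → €13,379.76
25 March – 31 December 2014: 160,607 kWh at €0.13/kWh → €20,878.91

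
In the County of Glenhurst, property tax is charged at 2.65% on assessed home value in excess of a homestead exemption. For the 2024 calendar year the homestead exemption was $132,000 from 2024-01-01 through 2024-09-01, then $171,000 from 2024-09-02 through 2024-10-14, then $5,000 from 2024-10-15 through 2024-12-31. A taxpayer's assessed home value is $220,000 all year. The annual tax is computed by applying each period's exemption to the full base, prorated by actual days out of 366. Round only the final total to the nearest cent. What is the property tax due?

2024-01-01 to 2024-09-01: 245 days, exemption $132,000 → ($220,000 − $132,000) × 2.65% × 245/366 = $1,561.0383
2024-09-02 to 2024-10-14: 43 days, exemption $171,000 → ($220,000 − $171,000) × 2.65% × 43/366 = $152.5560
2024-10-15 to 2024-12-31: 78 days, exemption $5,000 → ($220,000 − $5,000) × 2.65% × 78/366 = $1,214.2213
Total = $2,927.8156

$2,927.82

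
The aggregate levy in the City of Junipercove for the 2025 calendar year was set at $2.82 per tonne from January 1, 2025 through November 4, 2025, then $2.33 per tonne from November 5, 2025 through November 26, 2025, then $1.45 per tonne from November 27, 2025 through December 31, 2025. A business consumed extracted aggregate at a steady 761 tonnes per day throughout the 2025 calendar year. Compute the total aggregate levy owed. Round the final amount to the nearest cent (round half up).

January 1 – November 4, 2025: 308 days × 761 tonnes/day = 234,388 tonnes at $2.82/tonne → $660,974.16
November 5 – November 26, 2025: 22 days × 761 tonnes/day = 16,742 tonnes at $2.33/tonne → $39,008.86
November 27 – December 31, 2025: 35 days × 761 tonnes/day = 26,635 tonnes at $1.45/tonne → $38,620.75

$738,603.77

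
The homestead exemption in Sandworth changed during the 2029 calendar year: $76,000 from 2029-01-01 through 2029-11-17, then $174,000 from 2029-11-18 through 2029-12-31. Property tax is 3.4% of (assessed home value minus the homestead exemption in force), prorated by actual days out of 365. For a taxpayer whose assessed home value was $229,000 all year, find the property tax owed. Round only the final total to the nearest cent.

2029-01-01 to 2029-11-17: 321 days, exemption $76,000 → ($229,000 − $76,000) × 3.4% × 321/365 = $4,574.9096
2029-11-18 to 2029-12-31: 44 days, exemption $174,000 → ($229,000 − $174,000) × 3.4% × 44/365 = $225.4247
Total = $4,800.3342

$4,800.33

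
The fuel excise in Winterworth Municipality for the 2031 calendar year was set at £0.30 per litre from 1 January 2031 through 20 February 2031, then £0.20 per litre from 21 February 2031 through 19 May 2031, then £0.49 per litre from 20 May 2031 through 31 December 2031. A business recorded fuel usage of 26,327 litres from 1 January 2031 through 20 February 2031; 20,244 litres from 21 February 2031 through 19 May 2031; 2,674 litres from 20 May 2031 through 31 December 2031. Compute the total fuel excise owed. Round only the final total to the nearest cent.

1 January – 20 February 2031: 26,327 litres at £0.30/litre → £7,898.10
21 February – 19 May 2031: 20,244 litres at £0.20/litre → £4,048.80
20 May – 31 December 2031: 2,674 litres at £0.49/litre → £1,310.26

£13,257.16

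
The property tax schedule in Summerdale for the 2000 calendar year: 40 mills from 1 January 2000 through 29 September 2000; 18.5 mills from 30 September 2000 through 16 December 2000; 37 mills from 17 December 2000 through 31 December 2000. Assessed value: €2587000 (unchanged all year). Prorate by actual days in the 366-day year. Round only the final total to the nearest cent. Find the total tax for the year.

€91308.38

1 January – 29 September 2000: 273 days at 40 mills → €2587000 × 4% × 273/366 = €77185.9016
30 September – 16 December 2000: 78 days at 18.5 mills → €2587000 × 1.85% × 78/366 = €10199.5656
17 December – 31 December 2000: 15 days at 37 mills → €2587000 × 3.7% × 15/366 = €3922.9098
Total = €91308.3770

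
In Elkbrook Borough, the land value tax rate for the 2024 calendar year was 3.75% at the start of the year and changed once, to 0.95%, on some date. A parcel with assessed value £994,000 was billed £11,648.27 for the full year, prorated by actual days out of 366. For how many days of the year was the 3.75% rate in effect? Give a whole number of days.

Let d = days at the first rate; then 366 − d days at the second rate.
£994,000 × [3.75%·d + 0.95%·(366−d)] / 366 = £11,648.27
Solving gives d = 29, so the new rate took effect on January 30, 2024.

29 days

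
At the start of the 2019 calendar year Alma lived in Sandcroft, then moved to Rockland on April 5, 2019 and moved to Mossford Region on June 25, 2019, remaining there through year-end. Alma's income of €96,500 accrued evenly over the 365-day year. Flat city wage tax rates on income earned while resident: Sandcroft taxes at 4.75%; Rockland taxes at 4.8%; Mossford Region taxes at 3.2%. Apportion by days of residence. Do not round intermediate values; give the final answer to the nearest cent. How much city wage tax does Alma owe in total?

Sandcroft, January 1 – April 4, 2019: 94 days → €96,500 × 4.75% × 94/365 = €1,180.4726
Rockland, April 5 – June 24, 2019: 81 days → €96,500 × 4.8% × 81/365 = €1,027.9233
Mossford Region, June 25 – December 31, 2019: 190 days → €96,500 × 3.2% × 190/365 = €1,607.4521
Total = €3,815.8479

€3,815.85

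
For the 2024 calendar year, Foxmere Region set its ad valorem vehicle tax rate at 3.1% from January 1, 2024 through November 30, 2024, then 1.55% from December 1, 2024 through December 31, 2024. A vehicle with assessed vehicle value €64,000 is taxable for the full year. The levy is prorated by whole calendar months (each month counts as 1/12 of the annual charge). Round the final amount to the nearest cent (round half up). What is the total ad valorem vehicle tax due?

January 1 – November 30, 2024: 11 months at 3.1% → €64,000 × 3.1% × 11/12 = €1,818.6667
December 1 – December 31, 2024: 1 month at 1.55% → €64,000 × 1.55% × 1/12 = €82.6667
Total = €1,901.3333

€1,901.33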